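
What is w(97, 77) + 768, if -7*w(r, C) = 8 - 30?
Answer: 5398/7 ≈ 771.14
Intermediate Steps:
w(r, C) = 22/7 (w(r, C) = -(8 - 30)/7 = -⅐*(-22) = 22/7)
w(97, 77) + 768 = 22/7 + 768 = 5398/7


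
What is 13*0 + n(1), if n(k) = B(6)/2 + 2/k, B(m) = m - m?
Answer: 2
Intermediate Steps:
B(m) = 0
n(k) = 2/k (n(k) = 0/2 + 2/k = 0*(½) + 2/k = 0 + 2/k = 2/k)
13*0 + n(1) = 13*0 + 2/1 = 0 + 2*1 = 0 + 2 = 2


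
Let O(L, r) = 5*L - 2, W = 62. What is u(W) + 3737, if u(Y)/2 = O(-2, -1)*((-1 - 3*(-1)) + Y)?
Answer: 2201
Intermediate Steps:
O(L, r) = -2 + 5*L
u(Y) = -48 - 24*Y (u(Y) = 2*((-2 + 5*(-2))*((-1 - 3*(-1)) + Y)) = 2*((-2 - 10)*((-1 + 3) + Y)) = 2*(-12*(2 + Y)) = 2*(-24 - 12*Y) = -48 - 24*Y)
u(W) + 3737 = (-48 - 24*62) + 3737 = (-48 - 1488) + 3737 = -1536 + 3737 = 2201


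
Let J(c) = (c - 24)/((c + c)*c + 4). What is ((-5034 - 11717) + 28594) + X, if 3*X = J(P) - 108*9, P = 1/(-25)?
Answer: 86446589/7506 ≈ 11517.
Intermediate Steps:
P = -1/25 ≈ -0.040000
J(c) = (-24 + c)/(4 + 2*c²) (J(c) = (-24 + c)/((2*c)*c + 4) = (-24 + c)/(2*c² + 4) = (-24 + c)/(4 + 2*c²))
X = -2446969/7506 (X = ((-24 - 1/25)/(2*(2 + (-1/25)²)) - 108*9)/3 = ((½)*(-601/25)/(2 + 1/625) - 1*972)/3 = ((½)*(-601/25)/(1251/625) - 972)/3 = ((½)*(625/1251)*(-601/25) - 972)/3 = (-15025/2502 - 972)/3 = (⅓)*(-2446969/2502) = -2446969/7506 ≈ -326.00)
((-5034 - 11717) + 28594) + X = ((-5034 - 11717) + 28594) - 2446969/7506 = (-16751 + 28594) - 2446969/7506 = 11843 - 2446969/7506 = 86446589/7506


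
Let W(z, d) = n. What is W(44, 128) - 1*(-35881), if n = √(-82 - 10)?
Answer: 35881 + 2*I*√23 ≈ 35881.0 + 9.5917*I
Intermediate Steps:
n = 2*I*√23 (n = √(-92) = 2*I*√23 ≈ 9.5917*I)
W(z, d) = 2*I*√23
W(44, 128) - 1*(-35881) = 2*I*√23 - 1*(-35881) = 2*I*√23 + 35881 = 35881 + 2*I*√23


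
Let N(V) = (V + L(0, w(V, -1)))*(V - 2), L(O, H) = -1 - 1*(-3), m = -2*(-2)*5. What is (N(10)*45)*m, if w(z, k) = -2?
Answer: 86400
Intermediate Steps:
m = 20 (m = 4*5 = 20)
L(O, H) = 2 (L(O, H) = -1 + 3 = 2)
N(V) = (-2 + V)*(2 + V) (N(V) = (V + 2)*(V - 2) = (2 + V)*(-2 + V) = (-2 + V)*(2 + V))
(N(10)*45)*m = ((-4 + 10**2)*45)*20 = ((-4 + 100)*45)*20 = (96*45)*20 = 4320*20 = 86400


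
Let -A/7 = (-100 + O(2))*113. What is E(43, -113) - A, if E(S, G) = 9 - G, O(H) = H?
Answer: -77396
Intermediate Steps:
A = 77518 (A = -7*(-100 + 2)*113 = -(-686)*113 = -7*(-11074) = 77518)
E(43, -113) - A = (9 - 1*(-113)) - 1*77518 = (9 + 113) - 77518 = 122 - 77518 = -77396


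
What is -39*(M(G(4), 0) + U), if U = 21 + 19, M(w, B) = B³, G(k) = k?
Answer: -1560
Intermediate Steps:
U = 40
-39*(M(G(4), 0) + U) = -39*(0³ + 40) = -39*(0 + 40) = -39*40 = -1560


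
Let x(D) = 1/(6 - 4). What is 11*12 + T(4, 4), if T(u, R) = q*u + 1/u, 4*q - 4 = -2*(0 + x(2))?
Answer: 541/4 ≈ 135.25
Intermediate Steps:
x(D) = ½ (x(D) = 1/2 = ½)
q = ¾ (q = 1 + (-2*(0 + ½))/4 = 1 + (-2*½)/4 = 1 + (¼)*(-1) = 1 - ¼ = ¾ ≈ 0.75000)
T(u, R) = 1/u + 3*u/4 (T(u, R) = 3*u/4 + 1/u = 1/u + 3*u/4)
11*12 + T(4, 4) = 11*12 + (1/4 + (¾)*4) = 132 + (¼ + 3) = 132 + 13/4 = 541/4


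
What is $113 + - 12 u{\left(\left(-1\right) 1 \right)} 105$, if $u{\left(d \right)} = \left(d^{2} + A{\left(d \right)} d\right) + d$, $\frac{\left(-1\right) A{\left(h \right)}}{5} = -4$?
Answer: $25313$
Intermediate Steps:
$A{\left(h \right)} = 20$ ($A{\left(h \right)} = \left(-5\right) \left(-4\right) = 20$)
$u{\left(d \right)} = d^{2} + 21 d$ ($u{\left(d \right)} = \left(d^{2} + 20 d\right) + d = d^{2} + 21 d$)
$113 + - 12 u{\left(\left(-1\right) 1 \right)} 105 = 113 + - 12 \left(-1\right) 1 \left(21 - 1\right) 105 = 113 + - 12 \left(- (21 - 1)\right) 105 = 113 + - 12 \left(\left(-1\right) 20\right) 105 = 113 + \left(-12\right) \left(-20\right) 105 = 113 + 240 \cdot 105 = 113 + 25200 = 25313$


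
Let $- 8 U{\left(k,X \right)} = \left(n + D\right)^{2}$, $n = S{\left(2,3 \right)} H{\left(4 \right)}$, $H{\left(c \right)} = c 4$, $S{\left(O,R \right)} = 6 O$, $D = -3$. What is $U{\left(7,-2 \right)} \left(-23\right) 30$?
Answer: $\frac{12323745}{4} \approx 3.0809 \cdot 10^{6}$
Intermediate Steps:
$H{\left(c \right)} = 4 c$
$n = 192$ ($n = 6 \cdot 2 \cdot 4 \cdot 4 = 12 \cdot 16 = 192$)
$U{\left(k,X \right)} = - \frac{35721}{8}$ ($U{\left(k,X \right)} = - \frac{\left(192 - 3\right)^{2}}{8} = - \frac{189^{2}}{8} = \left(- \frac{1}{8}\right) 35721 = - \frac{35721}{8}$)
$U{\left(7,-2 \right)} \left(-23\right) 30 = \left(- \frac{35721}{8}\right) \left(-23\right) 30 = \frac{821583}{8} \cdot 30 = \frac{12323745}{4}$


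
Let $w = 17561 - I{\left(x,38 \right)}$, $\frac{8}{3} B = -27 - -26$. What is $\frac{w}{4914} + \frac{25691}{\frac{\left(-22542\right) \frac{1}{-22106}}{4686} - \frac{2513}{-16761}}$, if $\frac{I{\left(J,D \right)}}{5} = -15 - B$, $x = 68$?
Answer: $\frac{292264712268837216967}{1708081959533040} \approx 1.7111 \cdot 10^{5}$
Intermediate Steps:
$B = - \frac{3}{8}$ ($B = \frac{3 \left(-27 - -26\right)}{8} = \frac{3 \left(-27 + 26\right)}{8} = \frac{3}{8} \left(-1\right) = - \frac{3}{8} \approx -0.375$)
$I{\left(J,D \right)} = - \frac{585}{8}$ ($I{\left(J,D \right)} = 5 \left(-15 - - \frac{3}{8}\right) = 5 \left(-15 + \frac{3}{8}\right) = 5 \left(- \frac{117}{8}\right) = - \frac{585}{8}$)
$w = \frac{141073}{8}$ ($w = 17561 - - \frac{585}{8} = 17561 + \frac{585}{8} = \frac{141073}{8} \approx 17634.0$)
$\frac{w}{4914} + \frac{25691}{\frac{\left(-22542\right) \frac{1}{-22106}}{4686} - \frac{2513}{-16761}} = \frac{141073}{8 \cdot 4914} + \frac{25691}{\frac{\left(-22542\right) \frac{1}{-22106}}{4686} - \frac{2513}{-16761}} = \frac{141073}{8} \cdot \frac{1}{4914} + \frac{25691}{\left(-22542\right) \left(- \frac{1}{22106}\right) \frac{1}{4686} - - \frac{2513}{16761}} = \frac{141073}{39312} + \frac{25691}{\frac{11271}{11053} \cdot \frac{1}{4686} + \frac{2513}{16761}} = \frac{141073}{39312} + \frac{25691}{\frac{3757}{17264786} + \frac{2513}{16761}} = \frac{141073}{39312} + \frac{25691}{\frac{43449378295}{289375078146}} = \frac{141073}{39312} + 25691 \cdot \frac{289375078146}{43449378295} = \frac{141073}{39312} + \frac{7434335132648886}{43449378295} = \frac{292264712268837216967}{1708081959533040}$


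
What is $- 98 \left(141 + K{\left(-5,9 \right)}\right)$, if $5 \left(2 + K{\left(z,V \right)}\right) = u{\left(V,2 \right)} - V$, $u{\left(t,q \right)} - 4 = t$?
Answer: $- \frac{68502}{5} \approx -13700.0$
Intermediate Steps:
$u{\left(t,q \right)} = 4 + t$
$K{\left(z,V \right)} = - \frac{6}{5}$ ($K{\left(z,V \right)} = -2 + \frac{\left(4 + V\right) - V}{5} = -2 + \frac{1}{5} \cdot 4 = -2 + \frac{4}{5} = - \frac{6}{5}$)
$- 98 \left(141 + K{\left(-5,9 \right)}\right) = - 98 \left(141 - \frac{6}{5}\right) = \left(-98\right) \frac{699}{5} = - \frac{68502}{5}$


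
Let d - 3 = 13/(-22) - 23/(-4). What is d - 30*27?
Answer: -35281/44 ≈ -801.84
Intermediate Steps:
d = 359/44 (d = 3 + (13/(-22) - 23/(-4)) = 3 + (13*(-1/22) - 23*(-¼)) = 3 + (-13/22 + 23/4) = 3 + 227/44 = 359/44 ≈ 8.1591)
d - 30*27 = 359/44 - 30*27 = 359/44 - 810 = -35281/44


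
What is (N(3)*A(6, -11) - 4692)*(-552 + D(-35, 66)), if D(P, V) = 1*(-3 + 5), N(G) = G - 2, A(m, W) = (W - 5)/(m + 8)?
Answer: 18068600/7 ≈ 2.5812e+6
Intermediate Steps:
A(m, W) = (-5 + W)/(8 + m)
N(G) = -2 + G
D(P, V) = 2 (D(P, V) = 1*2 = 2)
(N(3)*A(6, -11) - 4692)*(-552 + D(-35, 66)) = ((-2 + 3)*((-5 - 11)/(8 + 6)) - 4692)*(-552 + 2) = (1*(-16/14) - 4692)*(-550) = (1*((1/14)*(-16)) - 4692)*(-550) = (1*(-8/7) - 4692)*(-550) = (-8/7 - 4692)*(-550) = -32852/7*(-550) = 18068600/7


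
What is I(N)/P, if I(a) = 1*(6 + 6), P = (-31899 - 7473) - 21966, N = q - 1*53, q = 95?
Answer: -2/10223 ≈ -0.00019564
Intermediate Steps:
N = 42 (N = 95 - 1*53 = 95 - 53 = 42)
P = -61338 (P = -39372 - 21966 = -61338)
I(a) = 12 (I(a) = 1*12 = 12)
I(N)/P = 12/(-61338) = 12*(-1/61338) = -2/10223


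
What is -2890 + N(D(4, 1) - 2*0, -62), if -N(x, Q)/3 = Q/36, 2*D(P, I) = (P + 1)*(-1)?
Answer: -17309/6 ≈ -2884.8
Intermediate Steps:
D(P, I) = -½ - P/2 (D(P, I) = ((P + 1)*(-1))/2 = ((1 + P)*(-1))/2 = (-1 - P)/2 = -½ - P/2)
N(x, Q) = -Q/12 (N(x, Q) = -3*Q/36 = -Q/12)
-2890 + N(D(4, 1) - 2*0, -62) = -2890 - 1/12*(-62) = -2890 + 31/6 = -17309/6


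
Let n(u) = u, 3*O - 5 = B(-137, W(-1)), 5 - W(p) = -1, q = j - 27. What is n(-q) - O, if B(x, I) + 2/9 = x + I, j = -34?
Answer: 2783/27 ≈ 103.07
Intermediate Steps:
q = -61 (q = -34 - 27 = -61)
W(p) = 6 (W(p) = 5 - 1*(-1) = 5 + 1 = 6)
B(x, I) = -2/9 + I + x (B(x, I) = -2/9 + (x + I) = -2/9 + (I + x) = -2/9 + I + x)
O = -1136/27 (O = 5/3 + (-2/9 + 6 - 137)/3 = 5/3 + (1/3)*(-1181/9) = 5/3 - 1181/27 = -1136/27 ≈ -42.074)
n(-q) - O = -1*(-61) - 1*(-1136/27) = 61 + 1136/27 = 2783/27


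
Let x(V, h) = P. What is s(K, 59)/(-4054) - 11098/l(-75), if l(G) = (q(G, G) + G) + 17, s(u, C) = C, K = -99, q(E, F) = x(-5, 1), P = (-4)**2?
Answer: 22494407/85134 ≈ 264.22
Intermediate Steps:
P = 16
x(V, h) = 16
q(E, F) = 16
l(G) = 33 + G (l(G) = (16 + G) + 17 = 33 + G)
s(K, 59)/(-4054) - 11098/l(-75) = 59/(-4054) - 11098/(33 - 75) = 59*(-1/4054) - 11098/(-42) = -59/4054 - 11098*(-1/42) = -59/4054 + 5549/21 = 22494407/85134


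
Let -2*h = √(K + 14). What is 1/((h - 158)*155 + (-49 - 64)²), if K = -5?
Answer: -2/23907 ≈ -8.3657e-5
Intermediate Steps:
h = -3/2 (h = -√(-5 + 14)/2 = -√9/2 = -½*3 = -3/2 ≈ -1.5000)
1/((h - 158)*155 + (-49 - 64)²) = 1/((-3/2 - 158)*155 + (-49 - 64)²) = 1/(-319/2*155 + (-113)²) = 1/(-49445/2 + 12769) = 1/(-23907/2) = -2/23907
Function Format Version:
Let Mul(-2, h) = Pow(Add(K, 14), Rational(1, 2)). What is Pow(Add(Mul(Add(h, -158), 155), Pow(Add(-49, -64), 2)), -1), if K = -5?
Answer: Rational(-2, 23907) ≈ -8.3657e-5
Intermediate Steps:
h = Rational(-3, 2) (h = Mul(Rational(-1, 2), Pow(Add(-5, 14), Rational(1, 2))) = Mul(Rational(-1, 2), Pow(9, Rational(1, 2))) = Mul(Rational(-1, 2), 3) = Rational(-3, 2) ≈ -1.5000)
Pow(Add(Mul(Add(h, -158), 155), Pow(Add(-49, -64), 2)), -1) = Pow(Add(Mul(Add(Rational(-3, 2), -158), 155), Pow(Add(-49, -64), 2)), -1) = Pow(Add(Mul(Rational(-319, 2), 155), Pow(-113, 2)), -1) = Pow(Add(Rational(-49445, 2), 12769), -1) = Pow(Rational(-23907, 2), -1) = Rational(-2, 23907)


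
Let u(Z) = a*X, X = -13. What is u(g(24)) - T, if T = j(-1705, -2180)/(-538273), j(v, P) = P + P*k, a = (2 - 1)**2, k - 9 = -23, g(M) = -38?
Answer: -6969209/538273 ≈ -12.947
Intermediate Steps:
k = -14 (k = 9 - 23 = -14)
a = 1 (a = 1**2 = 1)
u(Z) = -13 (u(Z) = 1*(-13) = -13)
j(v, P) = -13*P (j(v, P) = P + P*(-14) = P - 14*P = -13*P)
T = -28340/538273 (T = -13*(-2180)/(-538273) = 28340*(-1/538273) = -28340/538273 ≈ -0.052650)
u(g(24)) - T = -13 - 1*(-28340/538273) = -13 + 28340/538273 = -6969209/538273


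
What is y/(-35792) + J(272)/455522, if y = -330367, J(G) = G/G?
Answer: 75244736183/8152021712 ≈ 9.2302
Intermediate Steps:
J(G) = 1
y/(-35792) + J(272)/455522 = -330367/(-35792) + 1/455522 = -330367*(-1/35792) + 1*(1/455522) = 330367/35792 + 1/455522 = 75244736183/8152021712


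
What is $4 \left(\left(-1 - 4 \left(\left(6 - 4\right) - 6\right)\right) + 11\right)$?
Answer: $104$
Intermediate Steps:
$4 \left(\left(-1 - 4 \left(\left(6 - 4\right) - 6\right)\right) + 11\right) = 4 \left(\left(-1 - 4 \left(2 - 6\right)\right) + 11\right) = 4 \left(\left(-1 - -16\right) + 11\right) = 4 \left(\left(-1 + 16\right) + 11\right) = 4 \left(15 + 11\right) = 4 \cdot 26 = 104$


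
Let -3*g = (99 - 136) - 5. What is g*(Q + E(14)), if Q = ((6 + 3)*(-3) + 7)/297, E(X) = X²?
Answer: 814688/297 ≈ 2743.1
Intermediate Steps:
g = 14 (g = -((99 - 136) - 5)/3 = -(-37 - 5)/3 = -⅓*(-42) = 14)
Q = -20/297 (Q = (9*(-3) + 7)*(1/297) = (-27 + 7)*(1/297) = -20*1/297 = -20/297 ≈ -0.067340)
g*(Q + E(14)) = 14*(-20/297 + 14²) = 14*(-20/297 + 196) = 14*(58192/297) = 814688/297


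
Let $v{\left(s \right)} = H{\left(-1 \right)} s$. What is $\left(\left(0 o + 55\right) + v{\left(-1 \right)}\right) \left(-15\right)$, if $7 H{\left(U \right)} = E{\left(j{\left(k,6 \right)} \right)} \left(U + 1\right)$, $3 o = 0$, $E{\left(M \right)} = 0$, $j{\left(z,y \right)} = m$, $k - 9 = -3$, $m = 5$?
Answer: $-825$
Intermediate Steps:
$k = 6$ ($k = 9 - 3 = 6$)
$j{\left(z,y \right)} = 5$
$o = 0$ ($o = \frac{1}{3} \cdot 0 = 0$)
$H{\left(U \right)} = 0$ ($H{\left(U \right)} = \frac{0 \left(U + 1\right)}{7} = \frac{0 \left(1 + U\right)}{7} = \frac{1}{7} \cdot 0 = 0$)
$v{\left(s \right)} = 0$ ($v{\left(s \right)} = 0 s = 0$)
$\left(\left(0 o + 55\right) + v{\left(-1 \right)}\right) \left(-15\right) = \left(\left(0 \cdot 0 + 55\right) + 0\right) \left(-15\right) = \left(\left(0 + 55\right) + 0\right) \left(-15\right) = \left(55 + 0\right) \left(-15\right) = 55 \left(-15\right) = -825$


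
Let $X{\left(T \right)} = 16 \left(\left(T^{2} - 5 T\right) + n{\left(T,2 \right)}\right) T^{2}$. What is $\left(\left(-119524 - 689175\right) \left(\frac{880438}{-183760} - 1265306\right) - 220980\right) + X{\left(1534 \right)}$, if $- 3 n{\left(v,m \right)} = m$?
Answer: $\frac{24623456358177261083}{275640} \approx 8.9332 \cdot 10^{13}$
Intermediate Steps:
$n{\left(v,m \right)} = - \frac{m}{3}$
$X{\left(T \right)} = T^{2} \left(- \frac{32}{3} - 80 T + 16 T^{2}\right)$ ($X{\left(T \right)} = 16 \left(\left(T^{2} - 5 T\right) - \frac{2}{3}\right) T^{2} = 16 \left(- \frac{2}{3} + T^{2} - 5 T\right) T^{2} = \left(- \frac{32}{3} - 80 T + 16 T^{2}\right) T^{2} = T^{2} \left(- \frac{32}{3} - 80 T + 16 T^{2}\right)$)
$\left(\left(-119524 - 689175\right) \left(\frac{880438}{-183760} - 1265306\right) - 220980\right) + X{\left(1534 \right)} = \left(\left(-119524 - 689175\right) \left(\frac{880438}{-183760} - 1265306\right) - 220980\right) + 1534^{2} \left(- \frac{32}{3} - 122720 + 16 \cdot 1534^{2}\right) = \left(- 808699 \left(880438 \left(- \frac{1}{183760}\right) - 1265306\right) - 220980\right) + 2353156 \left(- \frac{32}{3} - 122720 + 16 \cdot 2353156\right) = \left(- 808699 \left(- \frac{440219}{91880} - 1265306\right) - 220980\right) + 2353156 \left(- \frac{32}{3} - 122720 + 37650496\right) = \left(\left(-808699\right) \left(- \frac{116256755499}{91880}\right) - 220980\right) + 2353156 \cdot \frac{112583296}{3} = \left(\frac{94016721915285801}{91880} - 220980\right) + \frac{264926058482176}{3} = \frac{94016701611643401}{91880} + \frac{264926058482176}{3} = \frac{24623456358177261083}{275640}$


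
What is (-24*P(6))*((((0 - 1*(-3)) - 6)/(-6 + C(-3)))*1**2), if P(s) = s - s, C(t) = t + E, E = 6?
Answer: 0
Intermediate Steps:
C(t) = 6 + t (C(t) = t + 6 = 6 + t)
P(s) = 0
(-24*P(6))*((((0 - 1*(-3)) - 6)/(-6 + C(-3)))*1**2) = (-24*0)*((((0 - 1*(-3)) - 6)/(-6 + (6 - 3)))*1**2) = 0*((((0 + 3) - 6)/(-6 + 3))*1) = 0*(((3 - 6)/(-3))*1) = 0*(-3*(-1/3)*1) = 0*(1*1) = 0*1 = 0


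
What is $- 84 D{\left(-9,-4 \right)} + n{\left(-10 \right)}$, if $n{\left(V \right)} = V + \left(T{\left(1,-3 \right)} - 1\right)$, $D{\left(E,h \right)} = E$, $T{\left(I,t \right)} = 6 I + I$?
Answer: $752$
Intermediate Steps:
$T{\left(I,t \right)} = 7 I$
$n{\left(V \right)} = 6 + V$ ($n{\left(V \right)} = V + \left(7 \cdot 1 - 1\right) = V + \left(7 - 1\right) = V + 6 = 6 + V$)
$- 84 D{\left(-9,-4 \right)} + n{\left(-10 \right)} = \left(-84\right) \left(-9\right) + \left(6 - 10\right) = 756 - 4 = 752$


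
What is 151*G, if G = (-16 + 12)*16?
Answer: -9664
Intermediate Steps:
G = -64 (G = -4*16 = -64)
151*G = 151*(-64) = -9664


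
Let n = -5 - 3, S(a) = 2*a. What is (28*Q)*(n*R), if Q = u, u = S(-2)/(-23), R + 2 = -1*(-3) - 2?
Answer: 896/23 ≈ 38.957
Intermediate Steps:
R = -1 (R = -2 + (-1*(-3) - 2) = -2 + (3 - 2) = -2 + 1 = -1)
n = -8 (n = -5 - 1*3 = -5 - 3 = -8)
u = 4/23 (u = (2*(-2))/(-23) = -4*(-1/23) = 4/23 ≈ 0.17391)
Q = 4/23 ≈ 0.17391
(28*Q)*(n*R) = (28*(4/23))*(-8*(-1)) = (112/23)*8 = 896/23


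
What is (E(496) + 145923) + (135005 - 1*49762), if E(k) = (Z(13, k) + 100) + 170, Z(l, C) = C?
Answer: 231932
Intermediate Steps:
E(k) = 270 + k (E(k) = (k + 100) + 170 = (100 + k) + 170 = 270 + k)
(E(496) + 145923) + (135005 - 1*49762) = ((270 + 496) + 145923) + (135005 - 1*49762) = (766 + 145923) + (135005 - 49762) = 146689 + 85243 = 231932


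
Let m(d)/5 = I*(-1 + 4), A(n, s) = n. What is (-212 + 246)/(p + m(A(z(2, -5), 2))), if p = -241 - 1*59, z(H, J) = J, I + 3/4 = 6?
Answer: -136/885 ≈ -0.15367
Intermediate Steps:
I = 21/4 (I = -3/4 + 6 = 21/4 ≈ 5.2500)
m(d) = 315/4 (m(d) = 5*(21*(-1 + 4)/4) = 5*((21/4)*3) = 5*(63/4) = 315/4)
p = -300 (p = -241 - 59 = -300)
(-212 + 246)/(p + m(A(z(2, -5), 2))) = (-212 + 246)/(-300 + 315/4) = 34/(-885/4) = 34*(-4/885) = -136/885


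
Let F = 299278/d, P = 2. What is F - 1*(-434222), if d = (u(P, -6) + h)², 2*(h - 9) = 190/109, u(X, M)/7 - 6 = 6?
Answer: 22731958683423/52346912 ≈ 4.3426e+5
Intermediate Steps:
u(X, M) = 84 (u(X, M) = 42 + 7*6 = 42 + 42 = 84)
h = 1076/109 (h = 9 + (190/109)/2 = 9 + (190*(1/109))/2 = 9 + (½)*(190/109) = 9 + 95/109 = 1076/109 ≈ 9.8716)
d = 104693824/11881 (d = (84 + 1076/109)² = (10232/109)² = 104693824/11881 ≈ 8811.9)
F = 1777860959/52346912 (F = 299278/(104693824/11881) = 299278*(11881/104693824) = 1777860959/52346912 ≈ 33.963)
F - 1*(-434222) = 1777860959/52346912 - 1*(-434222) = 1777860959/52346912 + 434222 = 22731958683423/52346912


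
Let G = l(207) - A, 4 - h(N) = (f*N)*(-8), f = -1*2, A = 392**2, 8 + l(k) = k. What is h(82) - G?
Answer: 152157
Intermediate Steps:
l(k) = -8 + k
A = 153664
f = -2
h(N) = 4 - 16*N (h(N) = 4 - (-2*N)*(-8) = 4 - 16*N)
G = -153465 (G = (-8 + 207) - 1*153664 = 199 - 153664 = -153465)
h(82) - G = (4 - 16*82) - 1*(-153465) = (4 - 1312) + 153465 = -1308 + 153465 = 152157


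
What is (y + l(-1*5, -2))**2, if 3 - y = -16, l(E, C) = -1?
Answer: 324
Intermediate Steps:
y = 19 (y = 3 - 1*(-16) = 3 + 16 = 19)
(y + l(-1*5, -2))**2 = (19 - 1)**2 = 18**2 = 324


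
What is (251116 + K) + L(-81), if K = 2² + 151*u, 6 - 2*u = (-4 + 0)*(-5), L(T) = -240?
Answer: 249823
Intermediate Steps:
u = -7 (u = 3 - (-4 + 0)*(-5)/2 = 3 - (-2)*(-5) = 3 - ½*20 = 3 - 10 = -7)
K = -1053 (K = 2² + 151*(-7) = 4 - 1057 = -1053)
(251116 + K) + L(-81) = (251116 - 1053) - 240 = 250063 - 240 = 249823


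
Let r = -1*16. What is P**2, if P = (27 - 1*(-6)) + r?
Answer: 289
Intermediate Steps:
r = -16
P = 17 (P = (27 - 1*(-6)) - 16 = (27 + 6) - 16 = 33 - 16 = 17)
P**2 = 17**2 = 289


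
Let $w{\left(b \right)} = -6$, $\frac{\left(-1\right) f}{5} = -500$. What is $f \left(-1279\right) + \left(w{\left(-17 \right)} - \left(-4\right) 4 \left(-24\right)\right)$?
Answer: $-3197890$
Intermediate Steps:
$f = 2500$ ($f = \left(-5\right) \left(-500\right) = 2500$)
$f \left(-1279\right) + \left(w{\left(-17 \right)} - \left(-4\right) 4 \left(-24\right)\right) = 2500 \left(-1279\right) - \left(6 + \left(-4\right) 4 \left(-24\right)\right) = -3197500 - \left(6 - -384\right) = -3197500 - 390 = -3197890$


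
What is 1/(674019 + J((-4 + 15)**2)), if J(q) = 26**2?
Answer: 1/674695 ≈ 1.4822e-6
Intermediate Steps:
J(q) = 676
1/(674019 + J((-4 + 15)**2)) = 1/(674019 + 676) = 1/674695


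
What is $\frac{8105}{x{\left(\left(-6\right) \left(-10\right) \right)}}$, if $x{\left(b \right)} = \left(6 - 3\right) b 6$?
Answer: $\frac{1621}{216} \approx 7.5046$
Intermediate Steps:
$x{\left(b \right)} = 18 b$ ($x{\left(b \right)} = 3 \cdot 6 b = 18 b$)
$\frac{8105}{x{\left(\left(-6\right) \left(-10\right) \right)}} = \frac{8105}{18 \left(\left(-6\right) \left(-10\right)\right)} = \frac{8105}{18 \cdot 60} = \frac{8105}{1080} = 8105 \cdot \frac{1}{1080} = \frac{1621}{216}$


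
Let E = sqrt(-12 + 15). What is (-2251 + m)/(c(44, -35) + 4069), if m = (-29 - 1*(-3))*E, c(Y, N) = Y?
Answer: -2251/4113 - 26*sqrt(3)/4113 ≈ -0.55824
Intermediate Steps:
E = sqrt(3) ≈ 1.7320
m = -26*sqrt(3) (m = (-29 - 1*(-3))*sqrt(3) = (-29 + 3)*sqrt(3) = -26*sqrt(3) ≈ -45.033)
(-2251 + m)/(c(44, -35) + 4069) = (-2251 - 26*sqrt(3))/(44 + 4069) = (-2251 - 26*sqrt(3))/4113 = (-2251 - 26*sqrt(3))*(1/4113) = -2251/4113 - 26*sqrt(3)/4113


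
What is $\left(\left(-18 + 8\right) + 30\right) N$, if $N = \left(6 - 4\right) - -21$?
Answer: $460$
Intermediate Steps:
$N = 23$ ($N = \left(6 - 4\right) + 21 = 2 + 21 = 23$)
$\left(\left(-18 + 8\right) + 30\right) N = \left(\left(-18 + 8\right) + 30\right) 23 = \left(-10 + 30\right) 23 = 20 \cdot 23 = 460$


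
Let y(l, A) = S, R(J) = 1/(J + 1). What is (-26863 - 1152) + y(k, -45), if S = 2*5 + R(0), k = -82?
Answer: -28004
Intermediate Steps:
R(J) = 1/(1 + J)
S = 11 (S = 2*5 + 1/(1 + 0) = 10 + 1/1 = 10 + 1 = 11)
y(l, A) = 11
(-26863 - 1152) + y(k, -45) = (-26863 - 1152) + 11 = -28015 + 11 = -28004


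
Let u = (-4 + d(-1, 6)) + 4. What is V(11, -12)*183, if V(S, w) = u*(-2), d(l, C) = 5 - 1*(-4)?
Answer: -3294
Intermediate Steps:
d(l, C) = 9 (d(l, C) = 5 + 4 = 9)
u = 9 (u = (-4 + 9) + 4 = 5 + 4 = 9)
V(S, w) = -18 (V(S, w) = 9*(-2) = -18)
V(11, -12)*183 = -18*183 = -3294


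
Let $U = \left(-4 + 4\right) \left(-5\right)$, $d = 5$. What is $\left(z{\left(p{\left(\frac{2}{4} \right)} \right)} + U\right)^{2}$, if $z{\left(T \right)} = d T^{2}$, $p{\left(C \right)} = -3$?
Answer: $2025$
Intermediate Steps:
$U = 0$ ($U = 0 \left(-5\right) = 0$)
$z{\left(T \right)} = 5 T^{2}$
$\left(z{\left(p{\left(\frac{2}{4} \right)} \right)} + U\right)^{2} = \left(5 \left(-3\right)^{2} + 0\right)^{2} = \left(5 \cdot 9 + 0\right)^{2} = \left(45 + 0\right)^{2} = 45^{2} = 2025$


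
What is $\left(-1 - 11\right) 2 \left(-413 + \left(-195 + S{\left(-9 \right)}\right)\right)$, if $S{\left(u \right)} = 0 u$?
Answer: $14592$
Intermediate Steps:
$S{\left(u \right)} = 0$
$\left(-1 - 11\right) 2 \left(-413 + \left(-195 + S{\left(-9 \right)}\right)\right) = \left(-1 - 11\right) 2 \left(-413 + \left(-195 + 0\right)\right) = \left(-12\right) 2 \left(-413 - 195\right) = \left(-24\right) \left(-608\right) = 14592$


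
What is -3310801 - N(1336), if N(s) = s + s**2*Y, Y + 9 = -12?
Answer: 34170679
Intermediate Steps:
Y = -21 (Y = -9 - 12 = -21)
N(s) = s - 21*s**2 (N(s) = s + s**2*(-21) = s - 21*s**2)
-3310801 - N(1336) = -3310801 - 1336*(1 - 21*1336) = -3310801 - 1336*(1 - 28056) = -3310801 - 1336*(-28055) = -3310801 - 1*(-37481480) = -3310801 + 37481480 = 34170679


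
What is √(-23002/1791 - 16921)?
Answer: I*√6035374087/597 ≈ 130.13*I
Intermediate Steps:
√(-23002/1791 - 16921) = √(-30328513/1791) = I*√6035374087/597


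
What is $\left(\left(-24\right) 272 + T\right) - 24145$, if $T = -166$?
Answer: $-30839$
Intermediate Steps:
$\left(\left(-24\right) 272 + T\right) - 24145 = \left(\left(-24\right) 272 - 166\right) - 24145 = \left(-6528 - 166\right) - 24145 = -6694 - 24145 = -30839$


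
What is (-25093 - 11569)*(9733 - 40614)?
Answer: 1132159222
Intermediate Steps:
(-25093 - 11569)*(9733 - 40614) = -36662*(-30881) = 1132159222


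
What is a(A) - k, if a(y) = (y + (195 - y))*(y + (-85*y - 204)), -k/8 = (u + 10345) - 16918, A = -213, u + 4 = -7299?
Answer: 3338152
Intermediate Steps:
u = -7303 (u = -4 - 7299 = -7303)
k = 111008 (k = -8*((-7303 + 10345) - 16918) = -8*(3042 - 16918) = -8*(-13876) = 111008)
a(y) = -39780 - 16380*y (a(y) = 195*(y + (-204 - 85*y)) = 195*(-204 - 84*y) = -39780 - 16380*y)
a(A) - k = (-39780 - 16380*(-213)) - 1*111008 = (-39780 + 3488940) - 111008 = 3449160 - 111008 = 3338152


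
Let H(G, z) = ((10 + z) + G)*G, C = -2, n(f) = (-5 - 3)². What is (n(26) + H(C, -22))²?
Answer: 8464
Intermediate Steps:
n(f) = 64 (n(f) = (-8)² = 64)
H(G, z) = G*(10 + G + z) (H(G, z) = (10 + G + z)*G = G*(10 + G + z))
(n(26) + H(C, -22))² = (64 - 2*(10 - 2 - 22))² = (64 - 2*(-14))² = (64 + 28)² = 92² = 8464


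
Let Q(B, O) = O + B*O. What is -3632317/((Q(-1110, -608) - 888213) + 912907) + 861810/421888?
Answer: -232513766509/73721341952 ≈ -3.1540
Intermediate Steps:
-3632317/((Q(-1110, -608) - 888213) + 912907) + 861810/421888 = -3632317/((-608*(1 - 1110) - 888213) + 912907) + 861810/421888 = -3632317/((-608*(-1109) - 888213) + 912907) + 861810*(1/421888) = -3632317/((674272 - 888213) + 912907) + 430905/210944 = -3632317/(-213941 + 912907) + 430905/210944 = -3632317/698966 + 430905/210944 = -232513766509/73721341952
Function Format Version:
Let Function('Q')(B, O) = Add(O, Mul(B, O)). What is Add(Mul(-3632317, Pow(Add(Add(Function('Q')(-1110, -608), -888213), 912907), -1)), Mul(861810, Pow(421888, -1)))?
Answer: Rational(-232513766509, 73721341952) ≈ -3.1540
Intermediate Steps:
Add(Mul(-3632317, Pow(Add(Add(Function('Q')(-1110, -608), -888213), 912907), -1)), Mul(861810, Pow(421888, -1))) = Add(Mul(-3632317, Pow(Add(Add(Mul(-608, Add(1, -1110)), -888213), 912907), -1)), Mul(861810, Pow(421888, -1))) = Add(Mul(-3632317, Pow(Add(Add(Mul(-608, -1109), -888213), 912907), -1)), Mul(861810, Rational(1, 421888))) = Add(Mul(-3632317, Pow(Add(Add(674272, -888213), 912907), -1)), Rational(430905, 210944)) = Add(Mul(-3632317, Pow(Add(-213941, 912907), -1)), Rational(430905, 210944)) = Add(Mul(-3632317, Pow(698966, -1)), Rational(430905, 210944)) = Add(Mul(-3632317, Rational(1, 698966)), Rational(430905, 210944)) = Add(Rational(-3632317, 698966), Rational(430905, 210944)) = Rational(-232513766509, 73721341952)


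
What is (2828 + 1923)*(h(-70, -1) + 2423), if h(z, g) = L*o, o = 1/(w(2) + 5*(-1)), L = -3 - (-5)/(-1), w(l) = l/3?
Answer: 149765773/13 ≈ 1.1520e+7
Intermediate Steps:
w(l) = l/3 (w(l) = l*(1/3) = l/3)
L = -8 (L = -3 - (-5)*(-1) = -3 - 1*5 = -3 - 5 = -8)
o = -3/13 (o = 1/((1/3)*2 + 5*(-1)) = 1/(2/3 - 5) = 1/(-13/3) = -3/13 ≈ -0.23077)
h(z, g) = 24/13 (h(z, g) = -8*(-3/13) = 24/13)
(2828 + 1923)*(h(-70, -1) + 2423) = (2828 + 1923)*(24/13 + 2423) = 4751*(31523/13) = 149765773/13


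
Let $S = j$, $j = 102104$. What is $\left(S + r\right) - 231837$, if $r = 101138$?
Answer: $-28595$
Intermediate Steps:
$S = 102104$
$\left(S + r\right) - 231837 = \left(102104 + 101138\right) - 231837 = 203242 - 231837 = -28595$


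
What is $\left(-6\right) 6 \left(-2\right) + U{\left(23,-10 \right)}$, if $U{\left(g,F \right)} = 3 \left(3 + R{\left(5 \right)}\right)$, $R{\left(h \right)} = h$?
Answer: $96$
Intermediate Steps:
$U{\left(g,F \right)} = 24$ ($U{\left(g,F \right)} = 3 \left(3 + 5\right) = 3 \cdot 8 = 24$)
$\left(-6\right) 6 \left(-2\right) + U{\left(23,-10 \right)} = \left(-6\right) 6 \left(-2\right) + 24 = \left(-36\right) \left(-2\right) + 24 = 72 + 24 = 96$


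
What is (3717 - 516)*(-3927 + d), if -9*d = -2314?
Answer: -35241943/3 ≈ -1.1747e+7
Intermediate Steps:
d = 2314/9 (d = -⅑*(-2314) = 2314/9 ≈ 257.11)
(3717 - 516)*(-3927 + d) = (3717 - 516)*(-3927 + 2314/9) = 3201*(-33029/9) = -35241943/3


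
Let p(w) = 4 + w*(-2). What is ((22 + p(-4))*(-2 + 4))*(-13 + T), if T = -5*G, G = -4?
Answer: 476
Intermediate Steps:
T = 20 (T = -5*(-4) = 20)
p(w) = 4 - 2*w
((22 + p(-4))*(-2 + 4))*(-13 + T) = ((22 + (4 - 2*(-4)))*(-2 + 4))*(-13 + 20) = ((22 + (4 + 8))*2)*7 = ((22 + 12)*2)*7 = (34*2)*7 = 68*7 = 476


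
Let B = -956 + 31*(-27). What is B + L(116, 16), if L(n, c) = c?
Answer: -1777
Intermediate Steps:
B = -1793 (B = -956 - 837 = -1793)
B + L(116, 16) = -1793 + 16 = -1777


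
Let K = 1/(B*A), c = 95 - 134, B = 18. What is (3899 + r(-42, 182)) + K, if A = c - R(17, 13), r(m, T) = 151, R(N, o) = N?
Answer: 4082399/1008 ≈ 4050.0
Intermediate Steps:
c = -39
A = -56 (A = -39 - 1*17 = -39 - 17 = -56)
K = -1/1008 (K = 1/(18*(-56)) = 1/(-1008) = -1/1008 ≈ -0.00099206)
(3899 + r(-42, 182)) + K = (3899 + 151) - 1/1008 = 4050 - 1/1008 = 4082399/1008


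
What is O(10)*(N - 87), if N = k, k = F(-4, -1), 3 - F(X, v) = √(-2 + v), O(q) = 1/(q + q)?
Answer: -21/5 - I*√3/20 ≈ -4.2 - 0.086603*I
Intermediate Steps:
O(q) = 1/(2*q)
F(X, v) = 3 - √(-2 + v)
k = 3 - I*√3 (k = 3 - √(-2 - 1) = 3 - √(-3) = 3 - I*√3 ≈ 3.0 - 1.732*I)
N = 3 - I*√3 ≈ 3.0 - 1.732*I
O(10)*(N - 87) = ((½)/10)*((3 - I*√3) - 87) = ((½)*(⅒))*(-84 - I*√3) = (-84 - I*√3)/20 = -21/5 - I*√3/20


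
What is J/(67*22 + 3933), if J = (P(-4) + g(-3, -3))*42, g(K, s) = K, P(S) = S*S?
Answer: 546/5407 ≈ 0.10098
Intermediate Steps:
P(S) = S**2
J = 546 (J = ((-4)**2 - 3)*42 = (16 - 3)*42 = 13*42 = 546)
J/(67*22 + 3933) = 546/(67*22 + 3933) = 546/(1474 + 3933) = 546/5407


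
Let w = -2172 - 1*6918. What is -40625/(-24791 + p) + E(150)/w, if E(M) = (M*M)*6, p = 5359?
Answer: -25044875/1962632 ≈ -12.761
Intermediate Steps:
w = -9090 (w = -2172 - 6918 = -9090)
E(M) = 6*M² (E(M) = M²*6 = 6*M²)
-40625/(-24791 + p) + E(150)/w = -40625/(-24791 + 5359) + (6*150²)/(-9090) = -40625/(-19432) + (6*22500)*(-1/9090) = -40625*(-1/19432) + 135000*(-1/9090) = 40625/19432 - 1500/101 = -25044875/1962632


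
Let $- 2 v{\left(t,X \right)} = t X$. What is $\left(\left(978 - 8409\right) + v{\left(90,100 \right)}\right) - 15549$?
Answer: $-27480$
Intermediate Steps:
$v{\left(t,X \right)} = - \frac{X t}{2}$ ($v{\left(t,X \right)} = - \frac{t X}{2} = - \frac{X t}{2}$)
$\left(\left(978 - 8409\right) + v{\left(90,100 \right)}\right) - 15549 = \left(\left(978 - 8409\right) - 50 \cdot 90\right) - 15549 = \left(-7431 - 4500\right) - 15549 = -11931 - 15549 = -27480$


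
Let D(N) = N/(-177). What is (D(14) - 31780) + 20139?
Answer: -2060471/177 ≈ -11641.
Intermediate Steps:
D(N) = -N/177 (D(N) = N*(-1/177) = -N/177)
(D(14) - 31780) + 20139 = (-1/177*14 - 31780) + 20139 = (-14/177 - 31780) + 20139 = -5625074/177 + 20139 = -2060471/177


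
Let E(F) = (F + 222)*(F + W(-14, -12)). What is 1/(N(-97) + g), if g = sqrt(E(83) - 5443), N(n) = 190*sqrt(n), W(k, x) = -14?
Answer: 1/(sqrt(15602) + 190*I*sqrt(97)) ≈ 3.5512e-5 - 0.00053202*I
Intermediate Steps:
E(F) = (-14 + F)*(222 + F) (E(F) = (F + 222)*(F - 14) = (222 + F)*(-14 + F) = (-14 + F)*(222 + F))
g = sqrt(15602) (g = sqrt((-3108 + 83**2 + 208*83) - 5443) = sqrt((-3108 + 6889 + 17264) - 5443) = sqrt(21045 - 5443) = sqrt(15602) ≈ 124.91)
1/(N(-97) + g) = 1/(190*sqrt(-97) + sqrt(15602)) = 1/(190*(I*sqrt(97)) + sqrt(15602)) = 1/(190*I*sqrt(97) + sqrt(15602)) = 1/(sqrt(15602) + 190*I*sqrt(97))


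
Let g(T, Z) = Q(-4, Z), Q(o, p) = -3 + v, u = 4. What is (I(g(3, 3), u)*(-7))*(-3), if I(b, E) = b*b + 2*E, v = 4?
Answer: 189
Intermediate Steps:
Q(o, p) = 1 (Q(o, p) = -3 + 4 = 1)
g(T, Z) = 1
I(b, E) = b**2 + 2*E
(I(g(3, 3), u)*(-7))*(-3) = ((1**2 + 2*4)*(-7))*(-3) = ((1 + 8)*(-7))*(-3) = (9*(-7))*(-3) = -63*(-3) = 189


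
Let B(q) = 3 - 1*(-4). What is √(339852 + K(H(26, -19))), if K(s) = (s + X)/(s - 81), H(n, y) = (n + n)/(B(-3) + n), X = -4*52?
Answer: 2*√583669771846/2621 ≈ 582.97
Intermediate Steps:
X = -208
B(q) = 7 (B(q) = 3 + 4 = 7)
H(n, y) = 2*n/(7 + n) (H(n, y) = (n + n)/(7 + n) = (2*n)/(7 + n) = 2*n/(7 + n))
K(s) = (-208 + s)/(-81 + s) (K(s) = (s - 208)/(s - 81) = (-208 + s)/(-81 + s))
√(339852 + K(H(26, -19))) = √(339852 + (-208 + 2*26/(7 + 26))/(-81 + 2*26/(7 + 26))) = √(339852 + (-208 + 2*26/33)/(-81 + 2*26/33)) = √(339852 + (-208 + 2*26*(1/33))/(-81 + 2*26*(1/33))) = √(339852 + (-208 + 52/33)/(-81 + 52/33)) = √(339852 - 6812/33/(-2621/33)) = √(339852 - 33/2621*(-6812/33)) = √(339852 + 6812/2621) = √(890758904/2621) = 2*√583669771846/2621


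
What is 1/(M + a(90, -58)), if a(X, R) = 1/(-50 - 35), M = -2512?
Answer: -85/213521 ≈ -0.00039809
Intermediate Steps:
a(X, R) = -1/85 (a(X, R) = 1/(-85) = -1/85)
1/(M + a(90, -58)) = 1/(-2512 - 1/85) = 1/(-213521/85) = -85/213521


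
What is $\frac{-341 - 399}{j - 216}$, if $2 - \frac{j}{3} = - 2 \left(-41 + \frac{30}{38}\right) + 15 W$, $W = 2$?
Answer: $\frac{3515}{2571} \approx 1.3672$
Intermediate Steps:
$j = - \frac{6180}{19}$ ($j = 6 - 3 \left(- 2 \left(-41 + \frac{30}{38}\right) + 15 \cdot 2\right) = 6 - 3 \left(- 2 \left(-41 + 30 \cdot \frac{1}{38}\right) + 30\right) = 6 - 3 \left(- 2 \left(-41 + \frac{15}{19}\right) + 30\right) = 6 - 3 \left(\left(-2\right) \left(- \frac{764}{19}\right) + 30\right) = 6 - 3 \left(\frac{1528}{19} + 30\right) = 6 - \frac{6294}{19} = - \frac{6180}{19} \approx -325.26$)
$\frac{-341 - 399}{j - 216} = \frac{-341 - 399}{- \frac{6180}{19} - 216} = - \frac{740}{- \frac{10284}{19}} = \left(-740\right) \left(- \frac{19}{10284}\right) = \frac{3515}{2571}$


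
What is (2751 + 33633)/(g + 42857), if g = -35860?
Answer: 36384/6997 ≈ 5.1999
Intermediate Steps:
(2751 + 33633)/(g + 42857) = (2751 + 33633)/(-35860 + 42857) = 36384/6997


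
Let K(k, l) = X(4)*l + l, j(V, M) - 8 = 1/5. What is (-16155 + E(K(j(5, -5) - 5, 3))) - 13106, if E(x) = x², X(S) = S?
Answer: -29036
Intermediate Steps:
j(V, M) = 41/5 (j(V, M) = 8 + 1/5 = 8 + ⅕ = 41/5)
K(k, l) = 5*l (K(k, l) = 4*l + l = 5*l)
(-16155 + E(K(j(5, -5) - 5, 3))) - 13106 = (-16155 + (5*3)²) - 13106 = (-16155 + 15²) - 13106 = (-16155 + 225) - 13106 = -15930 - 13106 = -29036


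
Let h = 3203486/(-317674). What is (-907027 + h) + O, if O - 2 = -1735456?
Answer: -419725356340/158837 ≈ -2.6425e+6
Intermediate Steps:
O = -1735454 (O = 2 - 1735456 = -1735454)
h = -1601743/158837 (h = 3203486*(-1/317674) = -1601743/158837 ≈ -10.084)
(-907027 + h) + O = (-907027 - 1601743/158837) - 1735454 = -144071049342/158837 - 1735454 = -419725356340/158837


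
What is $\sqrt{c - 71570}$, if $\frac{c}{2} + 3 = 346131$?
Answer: $\sqrt{620686} \approx 787.84$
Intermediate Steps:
$c = 692256$ ($c = -6 + 2 \cdot 346131 = -6 + 692262 = 692256$)
$\sqrt{c - 71570} = \sqrt{692256 - 71570} = \sqrt{620686}$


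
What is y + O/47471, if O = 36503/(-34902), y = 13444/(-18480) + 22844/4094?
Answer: 1810266002882363/373069051033140 ≈ 4.8524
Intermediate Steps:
y = 45889673/9457140 (y = 13444*(-1/18480) + 22844*(1/4094) = -3361/4620 + 11422/2047 = 45889673/9457140 ≈ 4.8524)
O = -36503/34902 (O = 36503*(-1/34902) = -36503/34902 ≈ -1.0459)
y + O/47471 = 45889673/9457140 - 36503/34902/47471 = 45889673/9457140 - 36503/34902*1/47471 = 45889673/9457140 - 36503/1656832842 = 1810266002882363/373069051033140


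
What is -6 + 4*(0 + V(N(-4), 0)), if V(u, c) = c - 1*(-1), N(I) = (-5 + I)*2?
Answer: -2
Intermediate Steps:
N(I) = -10 + 2*I
V(u, c) = 1 + c (V(u, c) = c + 1 = 1 + c)
-6 + 4*(0 + V(N(-4), 0)) = -6 + 4*(0 + (1 + 0)) = -6 + 4*(0 + 1) = -6 + 4*1 = -6 + 4 = -2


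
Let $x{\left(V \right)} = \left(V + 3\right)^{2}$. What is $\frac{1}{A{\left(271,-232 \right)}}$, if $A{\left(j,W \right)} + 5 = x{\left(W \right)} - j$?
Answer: $\frac{1}{52165} \approx 1.917 \cdot 10^{-5}$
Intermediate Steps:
$x{\left(V \right)} = \left(3 + V\right)^{2}$
$A{\left(j,W \right)} = -5 + \left(3 + W\right)^{2} - j$ ($A{\left(j,W \right)} = -5 - \left(j - \left(3 + W\right)^{2}\right) = -5 + \left(3 + W\right)^{2} - j$)
$\frac{1}{A{\left(271,-232 \right)}} = \frac{1}{-5 + \left(3 - 232\right)^{2} - 271} = \frac{1}{-5 + \left(-229\right)^{2} - 271} = \frac{1}{-5 + 52441 - 271} = \frac{1}{52165}$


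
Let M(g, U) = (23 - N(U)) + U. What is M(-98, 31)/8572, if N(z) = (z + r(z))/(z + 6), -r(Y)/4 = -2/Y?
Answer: 60969/9832084 ≈ 0.0062010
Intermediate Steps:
r(Y) = 8/Y (r(Y) = -(-8)/Y = 8/Y)
N(z) = (z + 8/z)/(6 + z) (N(z) = (z + 8/z)/(z + 6) = (z + 8/z)/(6 + z))
M(g, U) = 23 + U - (8 + U²)/(U*(6 + U)) (M(g, U) = (23 - (8 + U²)/(U*(6 + U))) + U = 23 + U - (8 + U²)/(U*(6 + U)))
M(-98, 31)/8572 = ((-8 - 1*31² + 31*(6 + 31)*(23 + 31))/(31*(6 + 31)))/8572 = ((1/31)*(-8 - 1*961 + 31*37*54)/37)*(1/8572) = ((1/31)*(1/37)*(-8 - 961 + 61938))*(1/8572) = ((1/31)*(1/37)*60969)*(1/8572) = (60969/1147)*(1/8572) = 60969/9832084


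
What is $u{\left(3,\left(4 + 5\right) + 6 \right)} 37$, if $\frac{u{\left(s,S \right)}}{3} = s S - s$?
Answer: $4662$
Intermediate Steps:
$u{\left(s,S \right)} = - 3 s + 3 S s$ ($u{\left(s,S \right)} = 3 \left(s S - s\right) = 3 \left(S s - s\right) = 3 \left(- s + S s\right) = - 3 s + 3 S s$)
$u{\left(3,\left(4 + 5\right) + 6 \right)} 37 = 3 \cdot 3 \left(-1 + \left(\left(4 + 5\right) + 6\right)\right) 37 = 3 \cdot 3 \left(-1 + \left(9 + 6\right)\right) 37 = 3 \cdot 3 \left(-1 + 15\right) 37 = 3 \cdot 3 \cdot 14 \cdot 37 = 126 \cdot 37 = 4662$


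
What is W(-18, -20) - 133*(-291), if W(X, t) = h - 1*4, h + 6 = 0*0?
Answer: 38693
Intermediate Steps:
h = -6 (h = -6 + 0*0 = -6 + 0 = -6)
W(X, t) = -10 (W(X, t) = -6 - 1*4 = -6 - 4 = -10)
W(-18, -20) - 133*(-291) = -10 - 133*(-291) = -10 + 38703 = 38693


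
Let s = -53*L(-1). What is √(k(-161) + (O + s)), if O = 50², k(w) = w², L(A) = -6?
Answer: √28739 ≈ 169.53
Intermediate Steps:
s = 318 (s = -53*(-6) = 318)
O = 2500
√(k(-161) + (O + s)) = √((-161)² + (2500 + 318)) = √(25921 + 2818) = √28739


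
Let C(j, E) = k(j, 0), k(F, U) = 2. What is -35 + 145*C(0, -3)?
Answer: 255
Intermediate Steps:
C(j, E) = 2
-35 + 145*C(0, -3) = -35 + 145*2 = -35 + 290 = 255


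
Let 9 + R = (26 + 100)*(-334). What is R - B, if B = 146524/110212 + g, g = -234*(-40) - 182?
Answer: -1412706494/27553 ≈ -51272.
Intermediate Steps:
g = 9178 (g = 9360 - 182 = 9178)
R = -42093 (R = -9 + (26 + 100)*(-334) = -9 + 126*(-334) = -9 - 42084 = -42093)
B = 252918065/27553 (B = 146524/110212 + 9178 = 146524*(1/110212) + 9178 = 36631/27553 + 9178 = 252918065/27553 ≈ 9179.3)
R - B = -42093 - 1*252918065/27553 = -42093 - 252918065/27553 = -1412706494/27553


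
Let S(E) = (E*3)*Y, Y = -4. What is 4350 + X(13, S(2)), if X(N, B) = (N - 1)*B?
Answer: 4062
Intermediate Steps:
S(E) = -12*E (S(E) = (E*3)*(-4) = (3*E)*(-4) = -12*E)
X(N, B) = B*(-1 + N) (X(N, B) = (-1 + N)*B = B*(-1 + N))
4350 + X(13, S(2)) = 4350 + (-12*2)*(-1 + 13) = 4350 - 24*12 = 4350 - 288 = 4062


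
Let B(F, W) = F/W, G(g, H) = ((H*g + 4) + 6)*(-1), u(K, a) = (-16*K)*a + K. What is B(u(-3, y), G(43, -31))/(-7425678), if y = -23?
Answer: 41/363858222 ≈ 1.1268e-7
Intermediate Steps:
u(K, a) = K - 16*K*a (u(K, a) = -16*K*a + K = K - 16*K*a)
G(g, H) = -10 - H*g (G(g, H) = ((4 + H*g) + 6)*(-1) = (10 + H*g)*(-1) = -10 - H*g)
B(u(-3, y), G(43, -31))/(-7425678) = ((-3*(1 - 16*(-23)))/(-10 - 1*(-31)*43))/(-7425678) = ((-3*(1 + 368))/(-10 + 1333))*(-1/7425678) = (-3*369/1323)*(-1/7425678) = -1107*1/1323*(-1/7425678) = -41/49*(-1/7425678) = 41/363858222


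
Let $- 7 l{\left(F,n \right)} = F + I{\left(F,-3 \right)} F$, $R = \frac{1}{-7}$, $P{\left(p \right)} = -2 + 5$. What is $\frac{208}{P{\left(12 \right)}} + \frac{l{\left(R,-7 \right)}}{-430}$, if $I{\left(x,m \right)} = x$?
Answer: $\frac{15338951}{221235} \approx 69.333$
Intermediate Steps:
$P{\left(p \right)} = 3$
$R = - \frac{1}{7} \approx -0.14286$
$l{\left(F,n \right)} = - \frac{F}{7} - \frac{F^{2}}{7}$ ($l{\left(F,n \right)} = - \frac{F + F F}{7} = - \frac{F + F^{2}}{7} = - \frac{F}{7} - \frac{F^{2}}{7}$)
$\frac{208}{P{\left(12 \right)}} + \frac{l{\left(R,-7 \right)}}{-430} = \frac{208}{3} + \frac{\left(- \frac{1}{7}\right) \left(- \frac{1}{7}\right) \left(1 - \frac{1}{7}\right)}{-430} = 208 \cdot \frac{1}{3} + \left(- \frac{1}{7}\right) \left(- \frac{1}{7}\right) \frac{6}{7} \left(- \frac{1}{430}\right) = \frac{208}{3} + \frac{6}{343} \left(- \frac{1}{430}\right) = \frac{208}{3} - \frac{3}{73745} = \frac{15338951}{221235}$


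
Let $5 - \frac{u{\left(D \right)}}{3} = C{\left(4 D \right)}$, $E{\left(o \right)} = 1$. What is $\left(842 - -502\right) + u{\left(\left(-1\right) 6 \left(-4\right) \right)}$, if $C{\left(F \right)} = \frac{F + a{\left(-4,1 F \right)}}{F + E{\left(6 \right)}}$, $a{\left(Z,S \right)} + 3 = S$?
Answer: $\frac{131256}{97} \approx 1353.2$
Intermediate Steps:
$a{\left(Z,S \right)} = -3 + S$
$C{\left(F \right)} = \frac{-3 + 2 F}{1 + F}$ ($C{\left(F \right)} = \frac{F + \left(-3 + 1 F\right)}{F + 1} = \frac{F + \left(-3 + F\right)}{1 + F} = \frac{-3 + 2 F}{1 + F}$)
$u{\left(D \right)} = 15 - \frac{3 \left(-3 + 8 D\right)}{1 + 4 D}$ ($u{\left(D \right)} = 15 - 3 \frac{-3 + 2 \cdot 4 D}{1 + 4 D} = 15 - 3 \frac{-3 + 8 D}{1 + 4 D} = 15 - \frac{3 \left(-3 + 8 D\right)}{1 + 4 D}$)
$\left(842 - -502\right) + u{\left(\left(-1\right) 6 \left(-4\right) \right)} = \left(842 - -502\right) + \frac{12 \left(2 + 3 \left(-1\right) 6 \left(-4\right)\right)}{1 + 4 \left(-1\right) 6 \left(-4\right)} = \left(842 + 502\right) + \frac{12 \left(2 + 3 \left(\left(-6\right) \left(-4\right)\right)\right)}{1 + 4 \left(\left(-6\right) \left(-4\right)\right)} = 1344 + \frac{12 \left(2 + 3 \cdot 24\right)}{1 + 4 \cdot 24} = 1344 + \frac{12 \left(2 + 72\right)}{1 + 96} = 1344 + 12 \cdot \frac{1}{97} \cdot 74 = 1344 + \frac{888}{97} = \frac{131256}{97}$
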